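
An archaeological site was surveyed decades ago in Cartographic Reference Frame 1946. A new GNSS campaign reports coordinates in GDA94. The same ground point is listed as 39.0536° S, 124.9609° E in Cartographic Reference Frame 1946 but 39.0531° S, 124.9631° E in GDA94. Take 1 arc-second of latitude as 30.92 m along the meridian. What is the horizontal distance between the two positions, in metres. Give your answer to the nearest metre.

198 m

Δφ = -39.0531° − -39.0536° = +0.0005°; Δλ = 124.9631° − 124.9609° = +0.0022°.
1° of latitude = 3600 × 30.92 = 111312 m.
ΔN = Δφ × 111312 = 55.7 m; ΔE = Δλ × 111312 × cos(-39.0536°) = +0.0022 × 111312 × 0.776557 = 190.2 m.
Distance = √(ΔE² + ΔN²) = √(190.2² + 55.7²) = 198.1 m.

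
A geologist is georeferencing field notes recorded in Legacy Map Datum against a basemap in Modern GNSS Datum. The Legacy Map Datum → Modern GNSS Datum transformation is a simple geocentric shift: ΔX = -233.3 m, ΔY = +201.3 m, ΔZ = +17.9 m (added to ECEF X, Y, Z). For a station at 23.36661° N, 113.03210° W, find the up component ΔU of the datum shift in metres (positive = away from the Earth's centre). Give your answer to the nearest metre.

ΔU = -79 m

At φ = 23.36661°, λ = -113.03210°: sin φ = 0.396613, cos φ = 0.917986, sin λ = -0.920286, cos λ = -0.391247.
ΔU = cos φ cos λ·ΔX + cos φ sin λ·ΔY + sin φ·ΔZ = (0.917986)(-0.391247)(-233.3) + (0.917986)(-0.920286)(201.3) + (0.396613)(17.9) = -79.17 m.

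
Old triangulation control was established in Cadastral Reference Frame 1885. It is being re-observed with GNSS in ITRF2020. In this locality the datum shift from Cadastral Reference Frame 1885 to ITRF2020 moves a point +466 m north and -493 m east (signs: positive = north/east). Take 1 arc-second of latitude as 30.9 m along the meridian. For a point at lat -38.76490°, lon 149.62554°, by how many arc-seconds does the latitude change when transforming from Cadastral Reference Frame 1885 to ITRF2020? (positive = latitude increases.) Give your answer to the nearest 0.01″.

1″ of latitude = 30.90 m, so Δφ = 466.0 / 30.90 = 15.081″.

Δφ = 15.08″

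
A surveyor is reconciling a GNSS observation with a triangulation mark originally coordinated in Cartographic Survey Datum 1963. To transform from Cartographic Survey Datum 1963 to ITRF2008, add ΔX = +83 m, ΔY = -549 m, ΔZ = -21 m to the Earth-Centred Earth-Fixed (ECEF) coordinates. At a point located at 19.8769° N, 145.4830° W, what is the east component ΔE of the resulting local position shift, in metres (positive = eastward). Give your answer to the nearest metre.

The local east axis at (φ, λ) is (−sin λ, cos λ, 0), so ΔE = −sin(-145.4830°)·83 + cos(-145.4830°)·(-549) = 499.39 m.

ΔE = 499 m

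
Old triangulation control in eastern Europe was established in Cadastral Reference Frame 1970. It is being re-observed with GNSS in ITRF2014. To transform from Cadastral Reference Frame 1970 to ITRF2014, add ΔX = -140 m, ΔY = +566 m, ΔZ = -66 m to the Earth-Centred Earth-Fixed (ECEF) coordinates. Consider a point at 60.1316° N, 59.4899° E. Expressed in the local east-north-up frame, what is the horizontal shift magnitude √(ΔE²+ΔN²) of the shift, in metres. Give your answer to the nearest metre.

567 m

At φ = 60.1316°, λ = 59.4899°: sin φ = 0.867172, cos φ = 0.498010, sin λ = 0.861540, cos λ = 0.507690.
ΔE = −sin λ·ΔX + cos λ·ΔY = −(0.861540)·(-140) + (0.507690)·(566) = 407.97 m.
ΔN = −sin φ cos λ·ΔX − sin φ sin λ·ΔY + cos φ·ΔZ = −(0.867172)(0.507690)(-140) − (0.867172)(0.861540)(566) + (0.498010)(-66) = -394.09 m.
Horizontal magnitude = √(ΔE² + ΔN²) = √(407.97² + (-394.09)²) = 567.23 m.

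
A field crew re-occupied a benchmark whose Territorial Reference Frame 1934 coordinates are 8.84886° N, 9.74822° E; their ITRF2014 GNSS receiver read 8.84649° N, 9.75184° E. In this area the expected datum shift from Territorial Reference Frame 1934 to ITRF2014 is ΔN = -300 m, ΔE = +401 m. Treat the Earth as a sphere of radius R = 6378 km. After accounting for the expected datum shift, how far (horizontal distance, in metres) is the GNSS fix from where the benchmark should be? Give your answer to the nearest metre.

36 m

Observed coordinate differences: Δφ = -0.00237°, Δλ = +0.00362°.
Converting to metres (1° lat = 111317 m, cos φ = 0.988098): observed ΔN = -263.8 m, observed ΔE = 398.2 m.
Subtracting the expected shift leaves a residual of -263.8 − (-300) = 36.2 m north and 398.2 − (401) = -2.8 m east.
Residual distance = √(36.2² + (-2.8)²) = 36.3 m.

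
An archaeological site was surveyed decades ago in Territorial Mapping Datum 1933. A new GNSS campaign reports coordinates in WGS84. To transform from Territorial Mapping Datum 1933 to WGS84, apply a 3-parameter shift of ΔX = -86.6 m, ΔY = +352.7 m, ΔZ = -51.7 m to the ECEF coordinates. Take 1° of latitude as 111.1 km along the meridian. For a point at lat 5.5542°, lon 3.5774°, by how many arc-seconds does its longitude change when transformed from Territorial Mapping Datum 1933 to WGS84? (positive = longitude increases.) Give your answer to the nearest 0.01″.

sin φ = 0.096787, cos φ = 0.995305, sin λ = 0.062397, cos λ = 0.998051.
East component: ΔE = −sin λ·ΔX + cos λ·ΔY = −(0.062397)(-86.6) + (0.998051)(352.7) = 357.42 m.
1° of latitude spans 111100 m; at latitude φ, 1° of longitude spans that × cos φ = 110578.4 m, so Δλ = 357.42 / 110578.4 × 3600 = 11.636″.

Δλ = 11.64″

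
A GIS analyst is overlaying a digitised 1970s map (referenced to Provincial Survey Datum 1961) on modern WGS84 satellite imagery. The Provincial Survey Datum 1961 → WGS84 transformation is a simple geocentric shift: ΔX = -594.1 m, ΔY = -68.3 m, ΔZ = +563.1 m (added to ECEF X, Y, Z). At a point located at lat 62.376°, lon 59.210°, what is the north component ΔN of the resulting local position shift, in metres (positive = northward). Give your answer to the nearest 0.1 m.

At φ = 62.376°, λ = 59.210°: sin φ = 0.886009, cos φ = 0.463667, sin λ = 0.859049, cos λ = 0.511893.
ΔN = −sin φ cos λ·ΔX − sin φ sin λ·ΔY + cos φ·ΔZ = −(0.886009)(0.511893)(-594.1) − (0.886009)(0.859049)(-68.3) + (0.463667)(563.1) = 582.53 m.

ΔN = 582.5 m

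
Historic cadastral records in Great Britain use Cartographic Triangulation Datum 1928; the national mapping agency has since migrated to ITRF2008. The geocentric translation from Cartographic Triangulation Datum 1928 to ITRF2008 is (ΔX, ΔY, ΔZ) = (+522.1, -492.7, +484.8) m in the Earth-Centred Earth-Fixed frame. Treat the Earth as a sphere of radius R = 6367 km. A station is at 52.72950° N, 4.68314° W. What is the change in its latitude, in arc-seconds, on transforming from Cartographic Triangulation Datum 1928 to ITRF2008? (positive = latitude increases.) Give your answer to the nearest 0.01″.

sin φ = 0.795785, cos φ = 0.605579, sin λ = -0.081645, cos λ = 0.996661.
North component: ΔN = −sin φ cos λ·ΔX − sin φ sin λ·ΔY + cos φ·ΔZ = −(0.795785)(0.996661)(522.1) − (0.795785)(-0.081645)(-492.7) + (0.605579)(484.8) = -152.52 m.
1° of latitude spans πR/180 = 111125 m, so Δφ = -152.52 / 111125 × 3600 = -4.941″.

Δφ = -4.94″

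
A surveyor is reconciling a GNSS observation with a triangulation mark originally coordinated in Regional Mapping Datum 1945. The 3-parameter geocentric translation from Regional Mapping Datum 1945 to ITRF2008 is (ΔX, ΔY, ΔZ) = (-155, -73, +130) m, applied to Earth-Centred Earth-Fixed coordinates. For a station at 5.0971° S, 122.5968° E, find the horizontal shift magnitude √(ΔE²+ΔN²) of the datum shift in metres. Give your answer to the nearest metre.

215 m

At φ = -5.0971°, λ = 122.5968°: sin φ = -0.088844, cos φ = 0.996046, sin λ = 0.842482, cos λ = -0.538724.
ΔE = −sin λ·ΔX + cos λ·ΔY = −(0.842482)·(-155) + (-0.538724)·(-73) = 169.91 m.
ΔN = −sin φ cos λ·ΔX − sin φ sin λ·ΔY + cos φ·ΔZ = −(-0.088844)(-0.538724)(-155) − (-0.088844)(0.842482)(-73) + (0.996046)(130) = 131.44 m.
Horizontal magnitude = √(ΔE² + ΔN²) = √(169.91² + 131.44²) = 214.82 m.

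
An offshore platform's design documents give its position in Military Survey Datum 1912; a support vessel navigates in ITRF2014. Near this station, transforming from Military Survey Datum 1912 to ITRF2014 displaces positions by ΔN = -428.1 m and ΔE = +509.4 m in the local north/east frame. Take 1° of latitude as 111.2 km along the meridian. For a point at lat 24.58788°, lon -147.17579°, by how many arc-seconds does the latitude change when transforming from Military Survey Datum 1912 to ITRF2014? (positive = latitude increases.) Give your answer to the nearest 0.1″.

Δφ = -13.9″

1° of latitude = 111.2 km, so Δφ = -428.1 / 111200 = -0.0038498° = -13.859″.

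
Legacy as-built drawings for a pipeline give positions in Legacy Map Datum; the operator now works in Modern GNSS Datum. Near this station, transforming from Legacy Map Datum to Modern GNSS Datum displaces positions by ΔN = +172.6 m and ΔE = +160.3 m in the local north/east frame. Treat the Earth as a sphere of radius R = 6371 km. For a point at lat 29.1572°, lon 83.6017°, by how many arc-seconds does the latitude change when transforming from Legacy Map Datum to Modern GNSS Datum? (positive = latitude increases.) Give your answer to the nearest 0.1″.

On a sphere of radius R, 1 rad of latitude = R, so Δφ = ΔN / R = 172.6 / 6371000 = 2.7092e-05 rad = 5.588″.

Δφ = 5.6″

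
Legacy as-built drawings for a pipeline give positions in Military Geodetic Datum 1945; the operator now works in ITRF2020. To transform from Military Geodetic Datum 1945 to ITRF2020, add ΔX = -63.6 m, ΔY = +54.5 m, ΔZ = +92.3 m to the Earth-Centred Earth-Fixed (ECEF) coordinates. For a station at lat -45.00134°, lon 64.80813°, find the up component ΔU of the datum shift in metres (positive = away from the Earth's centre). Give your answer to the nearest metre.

The local up (radial) axis is (cos φ cos λ, cos φ sin λ, sin φ), giving ΔU = -19.142 + 34.871 − 65.267 = -49.54 m.

ΔU = -50 m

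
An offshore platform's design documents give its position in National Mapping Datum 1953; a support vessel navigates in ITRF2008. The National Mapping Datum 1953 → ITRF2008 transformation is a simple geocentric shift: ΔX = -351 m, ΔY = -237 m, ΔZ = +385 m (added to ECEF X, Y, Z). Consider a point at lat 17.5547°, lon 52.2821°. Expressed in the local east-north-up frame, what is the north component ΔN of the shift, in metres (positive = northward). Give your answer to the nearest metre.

ΔN = 488 m

The local north axis is (−sin φ cos λ, −sin φ sin λ, cos φ), giving ΔN = 64.767 + 56.545 + 367.070 = 488.38 m.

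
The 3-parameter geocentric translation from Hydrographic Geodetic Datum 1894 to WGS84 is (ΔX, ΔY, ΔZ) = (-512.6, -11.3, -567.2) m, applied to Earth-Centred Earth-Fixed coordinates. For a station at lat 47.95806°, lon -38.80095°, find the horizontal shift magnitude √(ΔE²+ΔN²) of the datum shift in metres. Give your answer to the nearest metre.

At φ = 47.95806°, λ = -38.80095°: sin φ = 0.742655, cos φ = 0.669674, sin λ = -0.626617, cos λ = 0.779328.
ΔE = −sin λ·ΔX + cos λ·ΔY = −(-0.626617)·(-512.6) + (0.779328)·(-11.3) = -330.01 m.
ΔN = −sin φ cos λ·ΔX − sin φ sin λ·ΔY + cos φ·ΔZ = −(0.742655)(0.779328)(-512.6) − (0.742655)(-0.626617)(-11.3) + (0.669674)(-567.2) = -88.42 m.
Horizontal magnitude = √(ΔE² + ΔN²) = √((-330.01)² + (-88.42)²) = 341.65 m.

342 m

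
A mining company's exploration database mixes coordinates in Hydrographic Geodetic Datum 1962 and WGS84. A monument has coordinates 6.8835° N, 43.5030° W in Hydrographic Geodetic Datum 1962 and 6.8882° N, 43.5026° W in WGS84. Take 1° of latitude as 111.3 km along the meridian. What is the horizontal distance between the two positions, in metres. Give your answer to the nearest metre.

Δφ = 6.8882° − 6.8835° = +0.0047°; Δλ = -43.5026° − -43.5030° = +0.0004°.
ΔN = Δφ × 111300 = 523.1 m; ΔE = Δλ × 111300 × cos(6.8835°) = +0.0004 × 111300 × 0.992792 = 44.2 m.
Distance = √(ΔE² + ΔN²) = √(44.2² + 523.1²) = 525.0 m.

525 m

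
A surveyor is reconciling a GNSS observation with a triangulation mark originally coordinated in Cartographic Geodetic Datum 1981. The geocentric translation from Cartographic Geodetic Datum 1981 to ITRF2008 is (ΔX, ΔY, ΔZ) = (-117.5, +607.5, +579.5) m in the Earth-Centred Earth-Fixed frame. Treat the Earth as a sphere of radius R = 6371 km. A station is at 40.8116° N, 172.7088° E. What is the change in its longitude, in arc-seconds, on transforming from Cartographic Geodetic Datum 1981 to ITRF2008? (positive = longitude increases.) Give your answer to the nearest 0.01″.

sin φ = 0.653574, cos φ = 0.756863, sin λ = 0.126912, cos λ = -0.991914.
East component: ΔE = −sin λ·ΔX + cos λ·ΔY = −(0.126912)(-117.5) + (-0.991914)(607.5) = -587.68 m.
1° of latitude spans πR/180 = 111195 m; at latitude φ, 1° of longitude spans that × cos φ = 84159.3 m, so Δλ = -587.68 / 84159.3 × 3600 = -25.138″.

Δλ = -25.14″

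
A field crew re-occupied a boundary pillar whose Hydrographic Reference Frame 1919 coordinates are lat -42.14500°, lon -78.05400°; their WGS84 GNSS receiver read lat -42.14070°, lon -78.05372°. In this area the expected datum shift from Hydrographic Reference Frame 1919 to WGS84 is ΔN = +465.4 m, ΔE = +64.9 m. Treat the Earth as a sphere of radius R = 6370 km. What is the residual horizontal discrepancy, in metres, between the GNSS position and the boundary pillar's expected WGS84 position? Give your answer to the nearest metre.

Observed coordinate differences: Δφ = +0.00430°, Δλ = +0.00028°.
Converting to metres (1° lat = 111177 m, cos φ = 0.741449): observed ΔN = 478.1 m, observed ΔE = 23.1 m.
Subtracting the expected shift leaves a residual of 478.1 − (465.4) = 12.7 m north and 23.1 − (64.9) = -41.8 m east.
Residual distance = √(12.7² + (-41.8)²) = 43.7 m.

44 m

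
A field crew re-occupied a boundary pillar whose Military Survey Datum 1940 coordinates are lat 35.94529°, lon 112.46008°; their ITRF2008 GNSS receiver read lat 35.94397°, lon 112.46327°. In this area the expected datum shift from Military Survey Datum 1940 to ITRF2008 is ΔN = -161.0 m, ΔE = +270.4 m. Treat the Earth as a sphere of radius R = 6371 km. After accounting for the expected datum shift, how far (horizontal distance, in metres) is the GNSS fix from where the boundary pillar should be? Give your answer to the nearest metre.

Observed coordinate differences: Δφ = -0.00132°, Δλ = +0.00319°.
Converting to metres (1° lat = 111195 m, cos φ = 0.809578): observed ΔN = -146.8 m, observed ΔE = 287.2 m.
Subtracting the expected shift leaves a residual of -146.8 − (-161.0) = 14.2 m north and 287.2 − (270.4) = 16.8 m east.
Residual distance = √(14.2² + 16.8²) = 22.0 m.

22 m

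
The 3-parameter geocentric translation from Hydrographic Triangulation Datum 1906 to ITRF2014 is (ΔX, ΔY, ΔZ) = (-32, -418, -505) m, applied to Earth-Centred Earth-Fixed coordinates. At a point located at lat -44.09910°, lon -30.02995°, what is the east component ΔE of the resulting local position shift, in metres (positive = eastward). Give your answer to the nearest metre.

At φ = -44.09910°, λ = -30.02995°: sin φ = -0.695902, cos φ = 0.718137, sin λ = -0.500453, cos λ = 0.865764.
ΔE = −sin λ·ΔX + cos λ·ΔY = −(-0.500453)·(-32) + (0.865764)·(-418) = -377.90 m.

ΔE = -378 m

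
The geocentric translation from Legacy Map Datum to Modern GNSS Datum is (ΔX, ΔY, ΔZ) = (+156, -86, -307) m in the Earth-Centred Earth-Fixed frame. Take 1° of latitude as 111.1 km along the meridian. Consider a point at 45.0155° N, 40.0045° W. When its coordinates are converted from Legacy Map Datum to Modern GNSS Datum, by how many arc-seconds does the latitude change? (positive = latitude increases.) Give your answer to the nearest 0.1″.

sin φ = 0.707298, cos φ = 0.706915, sin λ = -0.642848, cos λ = 0.765994.
North component: ΔN = −sin φ cos λ·ΔX − sin φ sin λ·ΔY + cos φ·ΔZ = −(0.707298)(0.765994)(156) − (0.707298)(-0.642848)(-86) + (0.706915)(-307) = -340.64 m.
1° of latitude spans 111100 m, so Δφ = -340.64 / 111100 × 3600 = -11.038″.

Δφ = -11.0″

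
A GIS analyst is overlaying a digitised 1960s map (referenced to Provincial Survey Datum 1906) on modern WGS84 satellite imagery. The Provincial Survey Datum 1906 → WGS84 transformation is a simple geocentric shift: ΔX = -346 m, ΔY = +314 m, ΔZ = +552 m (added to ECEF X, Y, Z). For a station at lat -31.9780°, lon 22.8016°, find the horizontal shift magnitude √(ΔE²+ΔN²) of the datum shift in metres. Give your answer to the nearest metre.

At φ = -31.9780°, λ = 22.8016°: sin φ = -0.529594, cos φ = 0.848252, sin λ = 0.387541, cos λ = 0.921852.
ΔE = −sin λ·ΔX + cos λ·ΔY = −(0.387541)·(-346) + (0.921852)·(314) = 423.55 m.
ΔN = −sin φ cos λ·ΔX − sin φ sin λ·ΔY + cos φ·ΔZ = −(-0.529594)(0.921852)(-346) − (-0.529594)(0.387541)(314) + (0.848252)(552) = 363.76 m.
Horizontal magnitude = √(ΔE² + ΔN²) = √(423.55² + 363.76²) = 558.32 m.

558 m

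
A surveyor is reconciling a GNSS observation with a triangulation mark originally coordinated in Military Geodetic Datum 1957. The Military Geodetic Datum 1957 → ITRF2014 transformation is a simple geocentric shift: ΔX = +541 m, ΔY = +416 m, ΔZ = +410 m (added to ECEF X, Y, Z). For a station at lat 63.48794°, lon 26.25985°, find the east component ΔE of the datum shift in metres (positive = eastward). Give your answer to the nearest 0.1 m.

The local east axis at (φ, λ) is (−sin λ, cos λ, 0), so ΔE = −sin(26.25985°)·541 + cos(26.25985°)·416 = 133.71 m.

ΔE = 133.7 m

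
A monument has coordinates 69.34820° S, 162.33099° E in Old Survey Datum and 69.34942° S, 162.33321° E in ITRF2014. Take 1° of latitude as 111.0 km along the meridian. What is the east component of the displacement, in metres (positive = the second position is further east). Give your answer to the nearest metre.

Δφ = -69.34942° − -69.34820° = -0.00122°; Δλ = 162.33321° − 162.33099° = +0.00222°.
ΔN = Δφ × 111000 = -135.4 m; ΔE = Δλ × 111000 × cos(-69.34820°) = +0.00222 × 111000 × 0.352688 = 86.9 m.

ΔE = 87 m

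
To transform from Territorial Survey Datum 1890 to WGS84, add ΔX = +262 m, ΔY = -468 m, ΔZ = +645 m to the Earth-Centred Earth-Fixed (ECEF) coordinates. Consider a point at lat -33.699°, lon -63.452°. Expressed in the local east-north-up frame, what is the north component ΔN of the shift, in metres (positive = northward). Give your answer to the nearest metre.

ΔN = 834 m

The local north axis is (−sin φ cos λ, −sin φ sin λ, cos φ), giving ΔN = 64.971 + 232.282 + 536.617 = 833.87 m.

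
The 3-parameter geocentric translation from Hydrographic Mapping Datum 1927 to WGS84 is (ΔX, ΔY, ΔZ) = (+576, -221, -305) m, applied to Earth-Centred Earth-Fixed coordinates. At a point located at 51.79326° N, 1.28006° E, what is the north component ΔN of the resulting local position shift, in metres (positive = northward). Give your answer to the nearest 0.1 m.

At φ = 51.79326°, λ = 1.28006°: sin φ = 0.785784, cos φ = 0.618501, sin λ = 0.022339, cos λ = 0.999750.
ΔN = −sin φ cos λ·ΔX − sin φ sin λ·ΔY + cos φ·ΔZ = −(0.785784)(0.999750)(576) − (0.785784)(0.022339)(-221) + (0.618501)(-305) = -637.26 m.

ΔN = -637.3 m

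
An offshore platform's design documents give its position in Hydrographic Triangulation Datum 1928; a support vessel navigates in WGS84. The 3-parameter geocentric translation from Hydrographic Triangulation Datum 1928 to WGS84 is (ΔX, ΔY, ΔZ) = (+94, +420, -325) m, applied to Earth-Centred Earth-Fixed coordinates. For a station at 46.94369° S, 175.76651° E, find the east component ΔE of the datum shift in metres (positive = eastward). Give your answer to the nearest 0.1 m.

At φ = -46.94369°, λ = 175.76651°: sin φ = -0.730683, cos φ = 0.682717, sin λ = 0.073821, cos λ = -0.997271.
ΔE = −sin λ·ΔX + cos λ·ΔY = −(0.073821)·(94) + (-0.997271)·(420) = -425.79 m.

ΔE = -425.8 m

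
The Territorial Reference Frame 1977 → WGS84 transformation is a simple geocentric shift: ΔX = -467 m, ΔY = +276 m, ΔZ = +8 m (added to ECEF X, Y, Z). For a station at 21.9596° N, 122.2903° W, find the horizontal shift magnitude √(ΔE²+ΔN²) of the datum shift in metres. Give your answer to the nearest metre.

At φ = 21.9596°, λ = -122.2903°: sin φ = 0.373953, cos φ = 0.927448, sin λ = -0.845352, cos λ = -0.534209.
ΔE = −sin λ·ΔX + cos λ·ΔY = −(-0.845352)·(-467) + (-0.534209)·(276) = -542.22 m.
ΔN = −sin φ cos λ·ΔX − sin φ sin λ·ΔY + cos φ·ΔZ = −(0.373953)(-0.534209)(-467) − (0.373953)(-0.845352)(276) + (0.927448)(8) = 1.38 m.
Horizontal magnitude = √(ΔE² + ΔN²) = √((-542.22)² + 1.38²) = 542.22 m.

542 m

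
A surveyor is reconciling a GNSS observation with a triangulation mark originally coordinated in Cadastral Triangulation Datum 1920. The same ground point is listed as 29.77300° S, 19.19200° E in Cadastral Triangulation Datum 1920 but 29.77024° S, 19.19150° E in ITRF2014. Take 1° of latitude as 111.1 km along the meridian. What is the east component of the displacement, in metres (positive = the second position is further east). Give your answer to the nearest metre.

Δφ = -29.77024° − -29.77300° = +0.00276°; Δλ = 19.19150° − 19.19200° = -0.00050°.
ΔN = Δφ × 111100 = 306.6 m; ΔE = Δλ × 111100 × cos(-29.77300°) = -0.00050 × 111100 × 0.868000 = -48.2 m.

ΔE = -48 m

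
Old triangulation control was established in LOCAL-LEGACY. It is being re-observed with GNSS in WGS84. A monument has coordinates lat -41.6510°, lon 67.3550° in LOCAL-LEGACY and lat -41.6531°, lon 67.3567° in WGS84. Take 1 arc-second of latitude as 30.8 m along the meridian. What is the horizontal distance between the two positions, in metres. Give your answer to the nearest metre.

272 m

Δφ = -41.6531° − -41.6510° = -0.0021°; Δλ = 67.3567° − 67.3550° = +0.0017°.
1° of latitude = 3600 × 30.80 = 110880 m.
ΔN = Δφ × 110880 = -232.8 m; ΔE = Δλ × 110880 × cos(-41.6510°) = +0.0017 × 110880 × 0.747207 = 140.8 m.
Distance = √(ΔE² + ΔN²) = √(140.8² + (-232.8)²) = 272.1 m.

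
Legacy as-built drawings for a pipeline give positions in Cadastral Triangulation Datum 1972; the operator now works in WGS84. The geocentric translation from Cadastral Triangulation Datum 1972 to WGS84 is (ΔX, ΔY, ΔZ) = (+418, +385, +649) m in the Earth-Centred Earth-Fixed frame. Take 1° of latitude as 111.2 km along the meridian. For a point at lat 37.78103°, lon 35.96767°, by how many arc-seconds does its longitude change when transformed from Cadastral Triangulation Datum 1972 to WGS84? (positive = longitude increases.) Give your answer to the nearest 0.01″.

sin φ = 0.612645, cos φ = 0.790358, sin λ = 0.587329, cos λ = 0.809349.
East component: ΔE = −sin λ·ΔX + cos λ·ΔY = −(0.587329)(418) + (0.809349)(385) = 66.10 m.
1° of latitude spans 111200 m; at latitude φ, 1° of longitude spans that × cos φ = 87887.8 m, so Δλ = 66.10 / 87887.8 × 3600 = 2.707″.

Δλ = 2.71″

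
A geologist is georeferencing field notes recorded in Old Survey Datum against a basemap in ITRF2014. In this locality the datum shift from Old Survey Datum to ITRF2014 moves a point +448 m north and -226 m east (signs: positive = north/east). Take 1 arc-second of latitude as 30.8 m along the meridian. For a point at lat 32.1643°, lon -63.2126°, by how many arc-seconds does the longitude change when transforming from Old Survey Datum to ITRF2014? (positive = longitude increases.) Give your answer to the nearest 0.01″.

At latitude 32.1643°, cos φ = 0.846525.
1″ of longitude at this latitude = 30.80 × cos φ = 26.0730 m, so Δλ = -226.0 / 26.0730 = -8.668″.

Δλ = -8.67″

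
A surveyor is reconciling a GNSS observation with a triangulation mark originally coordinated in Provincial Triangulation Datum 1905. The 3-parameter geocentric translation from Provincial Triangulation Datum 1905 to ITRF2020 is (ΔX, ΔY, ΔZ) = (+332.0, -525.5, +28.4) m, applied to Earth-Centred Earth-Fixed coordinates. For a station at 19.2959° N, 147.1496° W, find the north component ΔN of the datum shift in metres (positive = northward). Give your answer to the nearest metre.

ΔN = 25 m

The local north axis is (−sin φ cos λ, −sin φ sin λ, cos φ), giving ΔN = 92.165 − 94.196 + 26.805 = 24.77 m.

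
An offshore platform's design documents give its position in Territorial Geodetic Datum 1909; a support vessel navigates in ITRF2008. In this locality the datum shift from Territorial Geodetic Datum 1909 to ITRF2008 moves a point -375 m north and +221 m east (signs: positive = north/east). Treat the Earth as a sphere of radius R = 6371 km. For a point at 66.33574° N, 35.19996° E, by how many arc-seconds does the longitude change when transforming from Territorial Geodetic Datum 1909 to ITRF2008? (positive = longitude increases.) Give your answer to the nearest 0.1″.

Δλ = 17.8″

At latitude 66.33574°, cos φ = 0.401377.
One radian of longitude at latitude φ spans R cos φ, so Δλ = ΔE / (R cos φ) = 221.0 / (6371000 × 0.401377) = 8.6424e-05 rad = 17.826″.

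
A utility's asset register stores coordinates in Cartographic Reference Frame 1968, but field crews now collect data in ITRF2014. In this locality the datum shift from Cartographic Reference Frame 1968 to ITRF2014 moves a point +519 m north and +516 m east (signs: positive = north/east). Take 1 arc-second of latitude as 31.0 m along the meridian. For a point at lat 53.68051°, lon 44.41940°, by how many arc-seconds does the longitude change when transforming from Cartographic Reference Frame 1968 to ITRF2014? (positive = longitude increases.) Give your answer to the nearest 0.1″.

At latitude 53.68051°, cos φ = 0.592287.
1″ of longitude at this latitude = 31.00 × cos φ = 18.3609 m, so Δλ = 516.0 / 18.3609 = 28.103″.

Δλ = 28.1″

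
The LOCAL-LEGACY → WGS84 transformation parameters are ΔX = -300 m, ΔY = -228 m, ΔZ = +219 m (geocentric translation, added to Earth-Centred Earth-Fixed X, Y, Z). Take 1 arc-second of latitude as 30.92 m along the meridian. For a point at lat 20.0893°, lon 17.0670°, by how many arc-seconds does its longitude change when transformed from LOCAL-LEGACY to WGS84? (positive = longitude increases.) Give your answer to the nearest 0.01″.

Δλ = -4.47″

sin φ = 0.343484, cos φ = 0.939158, sin λ = 0.293490, cos λ = 0.955962.
East component: ΔE = −sin λ·ΔX + cos λ·ΔY = −(0.293490)(-300) + (0.955962)(-228) = -129.91 m.
1° of latitude spans 3600 × 30.92 = 111312 m; at latitude φ, 1° of longitude spans that × cos φ = 104539.6 m, so Δλ = -129.91 / 104539.6 × 3600 = -4.474″.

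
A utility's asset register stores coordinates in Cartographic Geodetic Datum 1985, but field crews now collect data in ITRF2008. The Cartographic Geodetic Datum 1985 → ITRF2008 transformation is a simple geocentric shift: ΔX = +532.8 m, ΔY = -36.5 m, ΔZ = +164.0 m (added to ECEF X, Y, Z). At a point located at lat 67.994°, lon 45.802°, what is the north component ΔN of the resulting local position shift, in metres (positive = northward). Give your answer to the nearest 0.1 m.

ΔN = -258.7 m

The local north axis is (−sin φ cos λ, −sin φ sin λ, cos φ), giving ΔN = -344.375 + 24.262 + 61.451 = -258.66 m.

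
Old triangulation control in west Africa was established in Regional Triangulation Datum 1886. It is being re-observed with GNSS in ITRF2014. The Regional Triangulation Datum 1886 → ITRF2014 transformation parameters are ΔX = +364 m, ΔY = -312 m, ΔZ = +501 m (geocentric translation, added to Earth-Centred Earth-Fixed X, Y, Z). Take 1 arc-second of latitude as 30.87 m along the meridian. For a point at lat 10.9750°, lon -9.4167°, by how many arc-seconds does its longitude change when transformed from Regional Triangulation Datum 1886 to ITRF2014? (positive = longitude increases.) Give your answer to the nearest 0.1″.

Δλ = -8.2″

sin φ = 0.190381, cos φ = 0.981710, sin λ = -0.163614, cos λ = 0.986525.
East component: ΔE = −sin λ·ΔX + cos λ·ΔY = −(-0.163614)(364) + (0.986525)(-312) = -248.24 m.
1° of latitude spans 3600 × 30.87 = 111132 m; at latitude φ, 1° of longitude spans that × cos φ = 109099.4 m, so Δλ = -248.24 / 109099.4 × 3600 = -8.191″.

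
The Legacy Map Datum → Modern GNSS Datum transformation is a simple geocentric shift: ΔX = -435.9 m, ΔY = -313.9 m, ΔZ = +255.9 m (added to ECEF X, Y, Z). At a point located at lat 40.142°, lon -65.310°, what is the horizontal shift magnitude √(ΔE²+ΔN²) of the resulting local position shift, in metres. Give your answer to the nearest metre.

543 m

The local east axis at (φ, λ) is (−sin λ, cos λ, 0), so ΔE = −sin(-65.310°)·(-435.9) + cos(-65.310°)·(-313.9) = -527.17 m.
The local north axis is (−sin φ cos λ, −sin φ sin λ, cos φ), giving ΔN = 117.384 − 183.866 + 195.623 = 129.14 m.
Horizontal magnitude = √(ΔE² + ΔN²) = √((-527.17)² + 129.14²) = 542.76 m.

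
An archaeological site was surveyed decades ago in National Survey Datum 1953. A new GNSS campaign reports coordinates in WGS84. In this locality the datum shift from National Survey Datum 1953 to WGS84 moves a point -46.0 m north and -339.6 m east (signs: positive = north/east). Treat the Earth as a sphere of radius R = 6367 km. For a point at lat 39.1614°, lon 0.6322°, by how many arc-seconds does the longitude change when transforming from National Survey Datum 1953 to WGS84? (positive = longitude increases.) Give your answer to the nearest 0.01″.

Δλ = -14.19″

At latitude 39.1614°, cos φ = 0.775370.
One radian of longitude at latitude φ spans R cos φ, so Δλ = ΔE / (R cos φ) = -339.6 / (6367000 × 0.775370) = -6.8790e-05 rad = -14.189″.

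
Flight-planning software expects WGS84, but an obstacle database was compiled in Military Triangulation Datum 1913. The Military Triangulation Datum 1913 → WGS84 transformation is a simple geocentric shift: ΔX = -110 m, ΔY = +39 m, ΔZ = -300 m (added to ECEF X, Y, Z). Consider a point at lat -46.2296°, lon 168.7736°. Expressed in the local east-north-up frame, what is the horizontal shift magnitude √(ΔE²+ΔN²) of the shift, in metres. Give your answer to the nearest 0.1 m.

125.3 m

The local east axis at (φ, λ) is (−sin λ, cos λ, 0), so ΔE = −sin(168.7736°)·(-110) + cos(168.7736°)·39 = -16.84 m.
The local north axis is (−sin φ cos λ, −sin φ sin λ, cos φ), giving ΔN = 77.913 + 5.483 − 207.531 = -124.14 m.
Horizontal magnitude = √(ΔE² + ΔN²) = √((-16.84)² + (-124.14)²) = 125.27 m.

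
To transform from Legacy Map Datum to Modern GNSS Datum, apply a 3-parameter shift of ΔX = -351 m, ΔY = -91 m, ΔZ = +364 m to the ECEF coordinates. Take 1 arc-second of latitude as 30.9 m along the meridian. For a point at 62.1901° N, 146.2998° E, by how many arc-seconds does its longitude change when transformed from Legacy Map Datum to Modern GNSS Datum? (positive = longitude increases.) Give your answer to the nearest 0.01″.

Δλ = 18.76″

sin φ = 0.884500, cos φ = 0.466539, sin λ = 0.554847, cos λ = -0.831952.
East component: ΔE = −sin λ·ΔX + cos λ·ΔY = −(0.554847)(-351) + (-0.831952)(-91) = 270.46 m.
1° of latitude spans 3600 × 30.90 = 111240 m; at latitude φ, 1° of longitude spans that × cos φ = 51897.9 m, so Δλ = 270.46 / 51897.9 × 3600 = 18.761″.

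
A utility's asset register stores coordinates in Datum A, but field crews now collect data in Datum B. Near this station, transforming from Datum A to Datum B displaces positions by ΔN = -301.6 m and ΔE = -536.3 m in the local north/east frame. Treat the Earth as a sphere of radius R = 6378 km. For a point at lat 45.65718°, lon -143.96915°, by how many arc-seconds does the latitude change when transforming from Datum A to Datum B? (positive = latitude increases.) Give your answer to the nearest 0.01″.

Δφ = -9.75″

On a sphere of radius R, 1 rad of latitude = R, so Δφ = ΔN / R = -301.6 / 6378000 = -4.7288e-05 rad = -9.754″.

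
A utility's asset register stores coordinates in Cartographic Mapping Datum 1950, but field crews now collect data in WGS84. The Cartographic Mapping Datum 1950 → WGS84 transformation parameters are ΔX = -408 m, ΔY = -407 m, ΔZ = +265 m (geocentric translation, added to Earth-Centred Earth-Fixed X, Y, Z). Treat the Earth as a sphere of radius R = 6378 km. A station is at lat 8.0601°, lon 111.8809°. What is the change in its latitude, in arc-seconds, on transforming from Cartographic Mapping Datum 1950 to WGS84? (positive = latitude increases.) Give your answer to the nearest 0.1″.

sin φ = 0.140212, cos φ = 0.990122, sin λ = 0.927961, cos λ = -0.372678.
North component: ΔN = −sin φ cos λ·ΔX − sin φ sin λ·ΔY + cos φ·ΔZ = −(0.140212)(-0.372678)(-408) − (0.140212)(0.927961)(-407) + (0.990122)(265) = 294.02 m.
1° of latitude spans πR/180 = 111317 m, so Δφ = 294.02 / 111317 × 3600 = 9.509″.

Δφ = 9.5″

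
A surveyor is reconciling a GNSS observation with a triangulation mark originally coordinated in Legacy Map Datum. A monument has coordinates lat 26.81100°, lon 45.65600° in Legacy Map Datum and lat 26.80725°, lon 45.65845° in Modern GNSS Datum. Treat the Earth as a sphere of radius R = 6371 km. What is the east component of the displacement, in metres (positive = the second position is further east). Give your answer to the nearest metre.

Δφ = 26.80725° − 26.81100° = -0.00375°; Δλ = 45.65845° − 45.65600° = +0.00245°.
1° along a meridian = πR/180 = 111195 m.
ΔN = Δφ × 111195 = -417.0 m; ΔE = Δλ × 111195 × cos(26.81100°) = +0.00245 × 111195 × 0.892499 = 243.1 m.

ΔE = 243 m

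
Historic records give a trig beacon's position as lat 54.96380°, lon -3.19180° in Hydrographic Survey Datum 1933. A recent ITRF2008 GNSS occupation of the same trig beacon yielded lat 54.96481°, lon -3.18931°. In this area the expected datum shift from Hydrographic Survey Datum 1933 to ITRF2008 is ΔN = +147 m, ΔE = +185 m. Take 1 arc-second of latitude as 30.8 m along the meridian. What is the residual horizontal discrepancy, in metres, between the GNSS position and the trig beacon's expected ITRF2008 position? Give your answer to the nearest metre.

44 m

Observed coordinate differences: Δφ = +0.00101°, Δλ = +0.00249°.
Converting to metres (1° lat = 110880 m, cos φ = 0.574094): observed ΔN = 112.0 m, observed ΔE = 158.5 m.
Subtracting the expected shift leaves a residual of 112.0 − (147) = -35.0 m north and 158.5 − (185) = -26.5 m east.
Residual distance = √((-35.0)² + (-26.5)²) = 43.9 m.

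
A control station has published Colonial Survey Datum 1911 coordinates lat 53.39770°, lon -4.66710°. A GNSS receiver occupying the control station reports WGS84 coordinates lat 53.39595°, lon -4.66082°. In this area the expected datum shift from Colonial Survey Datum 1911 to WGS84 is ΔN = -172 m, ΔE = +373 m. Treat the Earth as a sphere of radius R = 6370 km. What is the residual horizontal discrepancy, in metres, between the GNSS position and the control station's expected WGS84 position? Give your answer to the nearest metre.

Observed coordinate differences: Δφ = -0.00175°, Δλ = +0.00628°.
Converting to metres (1° lat = 111177 m, cos φ = 0.596257): observed ΔN = -194.6 m, observed ΔE = 416.3 m.
Subtracting the expected shift leaves a residual of -194.6 − (-172) = -22.6 m north and 416.3 − (373) = 43.3 m east.
Residual distance = √((-22.6)² + 43.3²) = 48.8 m.

49 m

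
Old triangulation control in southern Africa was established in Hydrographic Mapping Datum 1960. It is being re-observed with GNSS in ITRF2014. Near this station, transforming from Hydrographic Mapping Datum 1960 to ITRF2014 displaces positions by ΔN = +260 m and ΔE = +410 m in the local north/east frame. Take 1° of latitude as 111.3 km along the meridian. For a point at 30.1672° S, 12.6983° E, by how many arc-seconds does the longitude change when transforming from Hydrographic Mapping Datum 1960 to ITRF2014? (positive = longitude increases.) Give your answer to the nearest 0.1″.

Δλ = 15.3″

At latitude -30.1672°, cos φ = 0.864563.
1° of longitude at this latitude = 111.3 × cos φ = 96.23 km, so Δλ = 410.0 / 96225.8 = 0.0042608° = 15.339″.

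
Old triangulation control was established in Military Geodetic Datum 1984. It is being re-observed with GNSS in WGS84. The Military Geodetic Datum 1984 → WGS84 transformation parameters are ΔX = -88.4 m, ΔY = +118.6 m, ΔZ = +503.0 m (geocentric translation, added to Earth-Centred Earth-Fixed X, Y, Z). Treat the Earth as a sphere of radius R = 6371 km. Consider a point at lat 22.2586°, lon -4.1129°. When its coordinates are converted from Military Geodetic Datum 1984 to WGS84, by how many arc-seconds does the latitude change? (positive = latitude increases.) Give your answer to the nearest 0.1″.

Δφ = 16.3″

sin φ = 0.378788, cos φ = 0.925484, sin λ = -0.071722, cos λ = 0.997425.
North component: ΔN = −sin φ cos λ·ΔX − sin φ sin λ·ΔY + cos φ·ΔZ = −(0.378788)(0.997425)(-88.4) − (0.378788)(-0.071722)(118.6) + (0.925484)(503.0) = 502.14 m.
1° of latitude spans πR/180 = 111195 m, so Δφ = 502.14 / 111195 × 3600 = 16.257″.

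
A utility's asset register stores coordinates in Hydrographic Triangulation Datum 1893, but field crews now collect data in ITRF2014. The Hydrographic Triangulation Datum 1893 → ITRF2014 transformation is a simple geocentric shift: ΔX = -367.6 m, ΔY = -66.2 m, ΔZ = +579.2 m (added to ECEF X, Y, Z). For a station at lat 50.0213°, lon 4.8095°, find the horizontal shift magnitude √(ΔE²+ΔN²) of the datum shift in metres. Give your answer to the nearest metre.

658 m

At φ = 50.0213°, λ = 4.8095°: sin φ = 0.766283, cos φ = 0.642503, sin λ = 0.083843, cos λ = 0.996479.
ΔE = −sin λ·ΔX + cos λ·ΔY = −(0.083843)·(-367.6) + (0.996479)·(-66.2) = -35.15 m.
ΔN = −sin φ cos λ·ΔX − sin φ sin λ·ΔY + cos φ·ΔZ = −(0.766283)(0.996479)(-367.6) − (0.766283)(0.083843)(-66.2) + (0.642503)(579.2) = 657.08 m.
Horizontal magnitude = √(ΔE² + ΔN²) = √((-35.15)² + 657.08²) = 658.02 m.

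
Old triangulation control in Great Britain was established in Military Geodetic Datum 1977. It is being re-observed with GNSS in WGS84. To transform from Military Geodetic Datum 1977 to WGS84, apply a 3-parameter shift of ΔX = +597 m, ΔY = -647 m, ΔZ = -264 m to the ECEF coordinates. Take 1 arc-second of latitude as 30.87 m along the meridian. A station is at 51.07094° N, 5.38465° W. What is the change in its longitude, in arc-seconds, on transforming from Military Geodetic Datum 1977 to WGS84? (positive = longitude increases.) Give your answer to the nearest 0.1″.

Δλ = -30.3″

sin φ = 0.777925, cos φ = 0.628358, sin λ = -0.093842, cos λ = 0.995587.
East component: ΔE = −sin λ·ΔX + cos λ·ΔY = −(-0.093842)(597) + (0.995587)(-647) = -588.12 m.
1° of latitude spans 3600 × 30.87 = 111132 m; at latitude φ, 1° of longitude spans that × cos φ = 69830.6 m, so Δλ = -588.12 / 69830.6 × 3600 = -30.320″.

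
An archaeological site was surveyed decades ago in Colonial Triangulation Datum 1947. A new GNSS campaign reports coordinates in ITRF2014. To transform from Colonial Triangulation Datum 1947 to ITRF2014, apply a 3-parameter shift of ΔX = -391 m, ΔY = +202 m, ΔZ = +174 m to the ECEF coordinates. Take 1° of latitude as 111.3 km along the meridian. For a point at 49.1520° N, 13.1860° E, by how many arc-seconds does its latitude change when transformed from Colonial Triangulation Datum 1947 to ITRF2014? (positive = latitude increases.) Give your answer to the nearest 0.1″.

Δφ = 11.9″

sin φ = 0.756447, cos φ = 0.654055, sin λ = 0.228113, cos λ = 0.973635.
North component: ΔN = −sin φ cos λ·ΔX − sin φ sin λ·ΔY + cos φ·ΔZ = −(0.756447)(0.973635)(-391) − (0.756447)(0.228113)(202) + (0.654055)(174) = 366.92 m.
1° of latitude spans 111300 m, so Δφ = 366.92 / 111300 × 3600 = 11.868″.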